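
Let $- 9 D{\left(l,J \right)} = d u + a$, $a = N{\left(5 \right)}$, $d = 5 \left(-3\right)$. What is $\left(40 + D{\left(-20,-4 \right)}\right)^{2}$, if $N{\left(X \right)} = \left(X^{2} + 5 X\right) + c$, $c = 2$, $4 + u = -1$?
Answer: $\frac{54289}{81} \approx 670.23$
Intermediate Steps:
$u = -5$ ($u = -4 - 1 = -5$)
$d = -15$
$N{\left(X \right)} = 2 + X^{2} + 5 X$ ($N{\left(X \right)} = \left(X^{2} + 5 X\right) + 2 = 2 + X^{2} + 5 X$)
$a = 52$ ($a = 2 + 5^{2} + 5 \cdot 5 = 2 + 25 + 25 = 52$)
$D{\left(l,J \right)} = - \frac{127}{9}$ ($D{\left(l,J \right)} = - \frac{\left(-15\right) \left(-5\right) + 52}{9} = - \frac{75 + 52}{9} = \left(- \frac{1}{9}\right) 127 = - \frac{127}{9}$)
$\left(40 + D{\left(-20,-4 \right)}\right)^{2} = \left(40 - \frac{127}{9}\right)^{2} = \left(\frac{233}{9}\right)^{2} = \frac{54289}{81}$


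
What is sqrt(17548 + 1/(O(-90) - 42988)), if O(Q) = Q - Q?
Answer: 3*sqrt(900781804109)/21494 ≈ 132.47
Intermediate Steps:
O(Q) = 0
sqrt(17548 + 1/(O(-90) - 42988)) = sqrt(17548 + 1/(0 - 42988)) = sqrt(17548 + 1/(-42988)) = sqrt(17548 - 1/42988) = sqrt(754353423/42988) = 3*sqrt(900781804109)/21494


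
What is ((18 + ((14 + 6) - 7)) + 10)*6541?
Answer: 268181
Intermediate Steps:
((18 + ((14 + 6) - 7)) + 10)*6541 = ((18 + (20 - 7)) + 10)*6541 = ((18 + 13) + 10)*6541 = (31 + 10)*6541 = 41*6541 = 268181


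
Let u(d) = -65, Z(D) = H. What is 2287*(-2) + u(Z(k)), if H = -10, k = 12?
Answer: -4639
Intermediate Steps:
Z(D) = -10
2287*(-2) + u(Z(k)) = 2287*(-2) - 65 = -4574 - 65 = -4639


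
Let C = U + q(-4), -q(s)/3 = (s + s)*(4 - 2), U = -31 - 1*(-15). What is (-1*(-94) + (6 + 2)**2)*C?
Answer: 5056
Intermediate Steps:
U = -16 (U = -31 + 15 = -16)
q(s) = -12*s (q(s) = -3*(s + s)*(4 - 2) = -3*2*s*2 = -12*s)
C = 32 (C = -16 - 12*(-4) = -16 + 48 = 32)
(-1*(-94) + (6 + 2)**2)*C = (-1*(-94) + (6 + 2)**2)*32 = (94 + 8**2)*32 = (94 + 64)*32 = 158*32 = 5056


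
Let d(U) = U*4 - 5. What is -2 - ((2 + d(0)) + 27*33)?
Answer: -890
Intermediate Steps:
d(U) = -5 + 4*U (d(U) = 4*U - 5 = -5 + 4*U)
-2 - ((2 + d(0)) + 27*33) = -2 - ((2 + (-5 + 4*0)) + 27*33) = -2 - ((2 + (-5 + 0)) + 891) = -2 - ((2 - 5) + 891) = -2 - (-3 + 891) = -2 - 1*888 = -2 - 888 = -890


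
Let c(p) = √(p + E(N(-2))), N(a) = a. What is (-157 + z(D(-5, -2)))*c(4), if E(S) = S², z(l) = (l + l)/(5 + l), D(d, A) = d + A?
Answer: -300*√2 ≈ -424.26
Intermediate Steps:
D(d, A) = A + d
z(l) = 2*l/(5 + l) (z(l) = (2*l)/(5 + l) = 2*l/(5 + l))
c(p) = √(4 + p) (c(p) = √(p + (-2)²) = √(p + 4) = √(4 + p))
(-157 + z(D(-5, -2)))*c(4) = (-157 + 2*(-2 - 5)/(5 + (-2 - 5)))*√(4 + 4) = (-157 + 2*(-7)/(5 - 7))*√8 = (-157 + 2*(-7)/(-2))*(2*√2) = (-157 + 2*(-7)*(-½))*(2*√2) = (-157 + 7)*(2*√2) = -300*√2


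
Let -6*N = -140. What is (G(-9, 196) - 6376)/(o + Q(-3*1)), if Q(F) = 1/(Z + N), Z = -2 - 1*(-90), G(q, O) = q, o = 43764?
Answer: -2132590/14617179 ≈ -0.14590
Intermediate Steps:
Z = 88 (Z = -2 + 90 = 88)
N = 70/3 (N = -⅙*(-140) = 70/3 ≈ 23.333)
Q(F) = 3/334 (Q(F) = 1/(88 + 70/3) = 1/(334/3) = 3/334)
(G(-9, 196) - 6376)/(o + Q(-3*1)) = (-9 - 6376)/(43764 + 3/334) = -6385/14617179/334 = -6385*334/14617179 = -2132590/14617179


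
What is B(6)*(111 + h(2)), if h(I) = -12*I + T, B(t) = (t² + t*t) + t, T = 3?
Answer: 7020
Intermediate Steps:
B(t) = t + 2*t² (B(t) = (t² + t²) + t = 2*t² + t = t + 2*t²)
h(I) = 3 - 12*I (h(I) = -12*I + 3 = 3 - 12*I)
B(6)*(111 + h(2)) = (6*(1 + 2*6))*(111 + (3 - 12*2)) = (6*(1 + 12))*(111 + (3 - 24)) = (6*13)*(111 - 21) = 78*90 = 7020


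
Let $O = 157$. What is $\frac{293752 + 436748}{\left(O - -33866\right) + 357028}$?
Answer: $\frac{730500}{391051} \approx 1.868$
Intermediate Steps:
$\frac{293752 + 436748}{\left(O - -33866\right) + 357028} = \frac{293752 + 436748}{\left(157 - -33866\right) + 357028} = \frac{730500}{\left(157 + 33866\right) + 357028} = \frac{730500}{34023 + 357028} = \frac{730500}{391051}$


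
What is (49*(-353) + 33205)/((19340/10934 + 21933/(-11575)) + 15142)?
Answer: 1006666591700/958185732089 ≈ 1.0506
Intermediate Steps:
(49*(-353) + 33205)/((19340/10934 + 21933/(-11575)) + 15142) = (-17297 + 33205)/((19340*(1/10934) + 21933*(-1/11575)) + 15142) = 15908/((9670/5467 - 21933/11575) + 15142) = 15908/(-7977461/63280525 + 15142) = 15908/(958185732089/63280525) = 15908*(63280525/958185732089) = 1006666591700/958185732089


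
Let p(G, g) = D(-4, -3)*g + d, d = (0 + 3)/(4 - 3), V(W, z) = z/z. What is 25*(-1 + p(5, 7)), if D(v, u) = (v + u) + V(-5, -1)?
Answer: -1000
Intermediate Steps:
V(W, z) = 1
D(v, u) = 1 + u + v (D(v, u) = (v + u) + 1 = (u + v) + 1 = 1 + u + v)
d = 3 (d = 3/1 = 3*1 = 3)
p(G, g) = 3 - 6*g (p(G, g) = (1 - 3 - 4)*g + 3 = -6*g + 3 = 3 - 6*g)
25*(-1 + p(5, 7)) = 25*(-1 + (3 - 6*7)) = 25*(-1 + (3 - 42)) = 25*(-1 - 39) = 25*(-40) = -1000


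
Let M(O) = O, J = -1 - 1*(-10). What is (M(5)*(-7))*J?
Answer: -315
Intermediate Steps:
J = 9 (J = -1 + 10 = 9)
(M(5)*(-7))*J = (5*(-7))*9 = -35*9 = -315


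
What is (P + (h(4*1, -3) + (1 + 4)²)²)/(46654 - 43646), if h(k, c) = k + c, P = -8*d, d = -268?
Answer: 15/16 ≈ 0.93750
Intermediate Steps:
P = 2144 (P = -8*(-268) = 2144)
h(k, c) = c + k
(P + (h(4*1, -3) + (1 + 4)²)²)/(46654 - 43646) = (2144 + ((-3 + 4*1) + (1 + 4)²)²)/(46654 - 43646) = (2144 + ((-3 + 4) + 5²)²)/3008 = (2144 + (1 + 25)²)*(1/3008) = (2144 + 26²)*(1/3008) = (2144 + 676)*(1/3008) = 2820*(1/3008) = 15/16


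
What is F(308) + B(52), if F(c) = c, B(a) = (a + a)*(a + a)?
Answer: 11124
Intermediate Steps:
B(a) = 4*a² (B(a) = (2*a)*(2*a) = 4*a²)
F(308) + B(52) = 308 + 4*52² = 308 + 4*2704 = 308 + 10816 = 11124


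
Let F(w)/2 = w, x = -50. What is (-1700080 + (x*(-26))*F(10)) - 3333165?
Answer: -5007245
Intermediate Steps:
F(w) = 2*w
(-1700080 + (x*(-26))*F(10)) - 3333165 = (-1700080 + (-50*(-26))*(2*10)) - 3333165 = (-1700080 + 1300*20) - 3333165 = (-1700080 + 26000) - 3333165 = -1674080 - 3333165 = -5007245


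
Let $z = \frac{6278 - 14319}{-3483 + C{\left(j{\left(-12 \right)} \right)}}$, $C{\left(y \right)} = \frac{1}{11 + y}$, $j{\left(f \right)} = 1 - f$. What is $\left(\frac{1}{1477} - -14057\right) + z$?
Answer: $\frac{1735817261658}{123463907} \approx 14059.0$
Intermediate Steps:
$z = \frac{192984}{83591}$ ($z = \frac{6278 - 14319}{-3483 + \frac{1}{11 + \left(1 - -12\right)}} = - \frac{8041}{-3483 + \frac{1}{11 + \left(1 + 12\right)}} = - \frac{8041}{-3483 + \frac{1}{11 + 13}} = - \frac{8041}{-3483 + \frac{1}{24}} = - \frac{8041}{- \frac{83591}{24}} = \left(-8041\right) \left(- \frac{24}{83591}\right) = \frac{192984}{83591} \approx 2.3087$)
$\left(\frac{1}{1477} - -14057\right) + z = \left(\frac{1}{1477} - -14057\right) + \frac{192984}{83591} = \left(\frac{1}{1477} + 14057\right) + \frac{192984}{83591} = \frac{20762190}{1477} + \frac{192984}{83591} = \frac{1735817261658}{123463907}$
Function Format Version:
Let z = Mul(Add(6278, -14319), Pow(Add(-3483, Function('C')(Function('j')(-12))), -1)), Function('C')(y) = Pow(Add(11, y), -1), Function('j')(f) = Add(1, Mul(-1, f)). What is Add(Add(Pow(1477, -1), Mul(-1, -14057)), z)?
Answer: Rational(1735817261658, 123463907) ≈ 14059.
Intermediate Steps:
z = Rational(192984, 83591) (z = Mul(Add(6278, -14319), Pow(Add(-3483, Pow(Add(11, Add(1, Mul(-1, -12))), -1)), -1)) = Mul(-8041, Pow(Add(-3483, Pow(Add(11, Add(1, 12)), -1)), -1)) = Mul(-8041, Pow(Add(-3483, Pow(Add(11, 13), -1)), -1)) = Mul(-8041, Pow(Add(-3483, Pow(24, -1)), -1)) = Mul(-8041, Pow(Add(-3483, Rational(1, 24)), -1)) = Mul(-8041, Pow(Rational(-83591, 24), -1)) = Mul(-8041, Rational(-24, 83591)) = Rational(192984, 83591) ≈ 2.3087)
Add(Add(Pow(1477, -1), Mul(-1, -14057)), z) = Add(Add(Pow(1477, -1), Mul(-1, -14057)), Rational(192984, 83591)) = Add(Add(Rational(1, 1477), 14057), Rational(192984, 83591)) = Add(Rational(20762190, 1477), Rational(192984, 83591)) = Rational(1735817261658, 123463907)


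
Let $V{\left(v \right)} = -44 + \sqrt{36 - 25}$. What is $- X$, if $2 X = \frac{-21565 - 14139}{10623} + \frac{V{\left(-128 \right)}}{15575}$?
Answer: $\frac{278278606}{165453225} - \frac{\sqrt{11}}{31150} \approx 1.6818$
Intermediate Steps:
$V{\left(v \right)} = -44 + \sqrt{11}$
$X = - \frac{278278606}{165453225} + \frac{\sqrt{11}}{31150}$ ($X = \frac{\frac{-21565 - 14139}{10623} + \frac{-44 + \sqrt{11}}{15575}}{2} = \frac{\left(-35704\right) \frac{1}{10623} + \left(-44 + \sqrt{11}\right) \frac{1}{15575}}{2} = \frac{- \frac{35704}{10623} - \left(\frac{44}{15575} - \frac{\sqrt{11}}{15575}\right)}{2} = \frac{- \frac{556557212}{165453225} + \frac{\sqrt{11}}{15575}}{2} = - \frac{278278606}{165453225} + \frac{\sqrt{11}}{31150} \approx -1.6818$)
$- X = - (- \frac{278278606}{165453225} + \frac{\sqrt{11}}{31150}) = \frac{278278606}{165453225} - \frac{\sqrt{11}}{31150}$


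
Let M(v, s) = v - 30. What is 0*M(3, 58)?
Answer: 0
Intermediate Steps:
M(v, s) = -30 + v
0*M(3, 58) = 0*(-30 + 3) = 0*(-27) = 0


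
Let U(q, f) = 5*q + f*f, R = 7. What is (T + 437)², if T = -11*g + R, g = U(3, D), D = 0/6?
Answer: 77841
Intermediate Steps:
D = 0 (D = 0*(⅙) = 0)
U(q, f) = f² + 5*q (U(q, f) = 5*q + f² = f² + 5*q)
g = 15 (g = 0² + 5*3 = 0 + 15 = 15)
T = -158 (T = -11*15 + 7 = -165 + 7 = -158)
(T + 437)² = (-158 + 437)² = 279² = 77841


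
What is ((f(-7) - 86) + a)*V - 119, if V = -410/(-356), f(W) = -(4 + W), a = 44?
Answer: -29177/178 ≈ -163.92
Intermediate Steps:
f(W) = -4 - W
V = 205/178 (V = -410*(-1/356) = 205/178 ≈ 1.1517)
((f(-7) - 86) + a)*V - 119 = (((-4 - 1*(-7)) - 86) + 44)*(205/178) - 119 = (((-4 + 7) - 86) + 44)*(205/178) - 119 = ((3 - 86) + 44)*(205/178) - 119 = (-83 + 44)*(205/178) - 119 = -39*205/178 - 119 = -7995/178 - 119 = -29177/178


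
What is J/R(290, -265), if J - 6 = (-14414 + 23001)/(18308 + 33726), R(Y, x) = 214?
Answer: 320791/11135276 ≈ 0.028809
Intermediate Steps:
J = 320791/52034 (J = 6 + (-14414 + 23001)/(18308 + 33726) = 6 + 8587/52034 = 320791/52034 ≈ 6.1650)
J/R(290, -265) = (320791/52034)/214 = (320791/52034)*(1/214) = 320791/11135276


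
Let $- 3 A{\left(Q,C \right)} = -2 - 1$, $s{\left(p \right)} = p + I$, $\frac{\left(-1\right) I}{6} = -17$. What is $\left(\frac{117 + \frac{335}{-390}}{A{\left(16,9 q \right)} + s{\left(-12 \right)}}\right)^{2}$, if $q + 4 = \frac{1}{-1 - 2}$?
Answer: $\frac{82065481}{50381604} \approx 1.6289$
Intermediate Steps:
$I = 102$ ($I = \left(-6\right) \left(-17\right) = 102$)
$s{\left(p \right)} = 102 + p$ ($s{\left(p \right)} = p + 102 = 102 + p$)
$q = - \frac{13}{3}$ ($q = -4 + \frac{1}{-1 - 2} = -4 + \frac{1}{-3} = -4 - \frac{1}{3} = - \frac{13}{3} \approx -4.3333$)
$A{\left(Q,C \right)} = 1$ ($A{\left(Q,C \right)} = - \frac{-2 - 1}{3} = \left(- \frac{1}{3}\right) \left(-3\right) = 1$)
$\left(\frac{117 + \frac{335}{-390}}{A{\left(16,9 q \right)} + s{\left(-12 \right)}}\right)^{2} = \left(\frac{117 + \frac{335}{-390}}{1 + \left(102 - 12\right)}\right)^{2} = \left(\frac{117 + 335 \left(- \frac{1}{390}\right)}{1 + 90}\right)^{2} = \left(\frac{117 - \frac{67}{78}}{91}\right)^{2} = \left(\frac{9059}{78} \cdot \frac{1}{91}\right)^{2} = \left(\frac{9059}{7098}\right)^{2} = \frac{82065481}{50381604}$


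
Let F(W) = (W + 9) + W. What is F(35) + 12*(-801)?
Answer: -9533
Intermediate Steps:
F(W) = 9 + 2*W (F(W) = (9 + W) + W = 9 + 2*W)
F(35) + 12*(-801) = (9 + 2*35) + 12*(-801) = (9 + 70) - 9612 = 79 - 9612 = -9533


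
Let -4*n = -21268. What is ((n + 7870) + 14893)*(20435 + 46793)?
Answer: 1887762240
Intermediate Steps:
n = 5317 (n = -¼*(-21268) = 5317)
((n + 7870) + 14893)*(20435 + 46793) = ((5317 + 7870) + 14893)*(20435 + 46793) = (13187 + 14893)*67228 = 28080*67228 = 1887762240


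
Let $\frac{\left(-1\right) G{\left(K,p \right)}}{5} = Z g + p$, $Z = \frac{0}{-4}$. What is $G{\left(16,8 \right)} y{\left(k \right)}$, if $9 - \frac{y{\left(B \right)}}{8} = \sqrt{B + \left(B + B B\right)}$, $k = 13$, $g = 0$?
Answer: $-2880 + 320 \sqrt{195} \approx 1588.6$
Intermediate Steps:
$Z = 0$ ($Z = 0 \left(- \frac{1}{4}\right) = 0$)
$y{\left(B \right)} = 72 - 8 \sqrt{B^{2} + 2 B}$ ($y{\left(B \right)} = 72 - 8 \sqrt{B + \left(B + B B\right)} = 72 - 8 \sqrt{B + \left(B + B^{2}\right)} = 72 - 8 \sqrt{B^{2} + 2 B}$)
$G{\left(K,p \right)} = - 5 p$ ($G{\left(K,p \right)} = - 5 \left(0 \cdot 0 + p\right) = - 5 \left(0 + p\right) = - 5 p$)
$G{\left(16,8 \right)} y{\left(k \right)} = \left(-5\right) 8 \left(72 - 8 \sqrt{13 \left(2 + 13\right)}\right) = - 40 \left(72 - 8 \sqrt{13 \cdot 15}\right) = - 40 \left(72 - 8 \sqrt{195}\right) = -2880 + 320 \sqrt{195}$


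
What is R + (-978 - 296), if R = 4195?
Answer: 2921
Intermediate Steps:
R + (-978 - 296) = 4195 + (-978 - 296) = 4195 - 1274 = 2921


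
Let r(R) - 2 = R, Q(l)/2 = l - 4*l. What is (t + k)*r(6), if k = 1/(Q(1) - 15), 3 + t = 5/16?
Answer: -919/42 ≈ -21.881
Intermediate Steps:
t = -43/16 (t = -3 + 5/16 = -43/16 ≈ -2.6875)
Q(l) = -6*l (Q(l) = 2*(l - 4*l) = 2*(-3*l) = -6*l)
r(R) = 2 + R
k = -1/21 (k = 1/(-6*1 - 15) = 1/(-6 - 15) = 1/(-21) = -1/21 ≈ -0.047619)
(t + k)*r(6) = (-43/16 - 1/21)*(2 + 6) = -919/336*8 = -919/42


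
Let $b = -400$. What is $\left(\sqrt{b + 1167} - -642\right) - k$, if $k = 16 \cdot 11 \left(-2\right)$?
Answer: $994 + \sqrt{767} \approx 1021.7$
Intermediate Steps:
$k = -352$ ($k = 176 \left(-2\right) = -352$)
$\left(\sqrt{b + 1167} - -642\right) - k = \left(\sqrt{-400 + 1167} - -642\right) - -352 = \left(\sqrt{767} + 642\right) + 352 = \left(642 + \sqrt{767}\right) + 352 = 994 + \sqrt{767}$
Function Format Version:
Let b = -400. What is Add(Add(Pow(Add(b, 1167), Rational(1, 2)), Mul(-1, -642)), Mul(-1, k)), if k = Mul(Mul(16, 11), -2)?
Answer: Add(994, Pow(767, Rational(1, 2))) ≈ 1021.7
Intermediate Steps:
k = -352 (k = Mul(176, -2) = -352)
Add(Add(Pow(Add(b, 1167), Rational(1, 2)), Mul(-1, -642)), Mul(-1, k)) = Add(Add(Pow(Add(-400, 1167), Rational(1, 2)), Mul(-1, -642)), Mul(-1, -352)) = Add(Add(Pow(767, Rational(1, 2)), 642), 352) = Add(Add(642, Pow(767, Rational(1, 2))), 352) = Add(994, Pow(767, Rational(1, 2)))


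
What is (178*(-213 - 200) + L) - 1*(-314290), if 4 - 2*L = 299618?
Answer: 90969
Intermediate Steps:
L = -149807 (L = 2 - ½*299618 = 2 - 149809 = -149807)
(178*(-213 - 200) + L) - 1*(-314290) = (178*(-213 - 200) - 149807) - 1*(-314290) = (178*(-413) - 149807) + 314290 = (-73514 - 149807) + 314290 = -223321 + 314290 = 90969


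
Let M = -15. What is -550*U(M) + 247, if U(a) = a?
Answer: 8497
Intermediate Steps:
-550*U(M) + 247 = -550*(-15) + 247 = 8250 + 247 = 8497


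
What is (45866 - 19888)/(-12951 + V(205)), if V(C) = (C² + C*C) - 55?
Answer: 12989/35522 ≈ 0.36566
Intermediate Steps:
V(C) = -55 + 2*C² (V(C) = (C² + C²) - 55 = 2*C² - 55 = -55 + 2*C²)
(45866 - 19888)/(-12951 + V(205)) = (45866 - 19888)/(-12951 + (-55 + 2*205²)) = 25978/(-12951 + (-55 + 2*42025)) = 25978/(-12951 + (-55 + 84050)) = 25978/(-12951 + 83995) = 25978/71044 = 25978*(1/71044) = 12989/35522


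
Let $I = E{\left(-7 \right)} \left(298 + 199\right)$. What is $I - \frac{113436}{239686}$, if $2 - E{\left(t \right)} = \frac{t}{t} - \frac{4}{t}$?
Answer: $\frac{25469841}{119843} \approx 212.53$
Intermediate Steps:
$E{\left(t \right)} = 1 + \frac{4}{t}$ ($E{\left(t \right)} = 2 - \left(\frac{t}{t} - \frac{4}{t}\right) = 2 - \left(1 - \frac{4}{t}\right) = 1 + \frac{4}{t}$)
$I = 213$ ($I = \frac{4 - 7}{-7} \left(298 + 199\right) = \left(- \frac{1}{7}\right) \left(-3\right) 497 = \frac{3}{7} \cdot 497 = 213$)
$I - \frac{113436}{239686} = 213 - \frac{113436}{239686} = 213 - 113436 \cdot \frac{1}{239686} = 213 - \frac{56718}{119843} = \frac{25469841}{119843}$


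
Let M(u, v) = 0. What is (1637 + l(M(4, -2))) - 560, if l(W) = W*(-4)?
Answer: 1077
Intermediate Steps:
l(W) = -4*W
(1637 + l(M(4, -2))) - 560 = (1637 - 4*0) - 560 = (1637 + 0) - 560 = 1637 - 560 = 1077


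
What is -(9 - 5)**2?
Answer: -16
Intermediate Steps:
-(9 - 5)**2 = -1*4**2 = -1*16 = -16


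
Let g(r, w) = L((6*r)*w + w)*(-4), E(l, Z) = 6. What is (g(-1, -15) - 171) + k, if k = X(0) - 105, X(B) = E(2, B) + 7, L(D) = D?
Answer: -563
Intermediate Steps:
X(B) = 13 (X(B) = 6 + 7 = 13)
g(r, w) = -4*w - 24*r*w (g(r, w) = ((6*r)*w + w)*(-4) = (6*r*w + w)*(-4) = (w + 6*r*w)*(-4) = -4*w - 24*r*w)
k = -92 (k = 13 - 105 = -92)
(g(-1, -15) - 171) + k = (-4*(-15)*(1 + 6*(-1)) - 171) - 92 = (-4*(-15)*(1 - 6) - 171) - 92 = (-4*(-15)*(-5) - 171) - 92 = (-300 - 171) - 92 = -471 - 92 = -563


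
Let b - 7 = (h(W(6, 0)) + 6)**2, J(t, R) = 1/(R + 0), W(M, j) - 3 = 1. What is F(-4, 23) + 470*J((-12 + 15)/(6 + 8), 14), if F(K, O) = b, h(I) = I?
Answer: 984/7 ≈ 140.57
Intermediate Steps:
W(M, j) = 4 (W(M, j) = 3 + 1 = 4)
J(t, R) = 1/R
b = 107 (b = 7 + (4 + 6)**2 = 7 + 10**2 = 7 + 100 = 107)
F(K, O) = 107
F(-4, 23) + 470*J((-12 + 15)/(6 + 8), 14) = 107 + 470/14 = 107 + 470*(1/14) = 107 + 235/7 = 984/7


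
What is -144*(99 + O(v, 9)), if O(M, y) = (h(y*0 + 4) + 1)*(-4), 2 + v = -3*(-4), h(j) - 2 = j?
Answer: -10224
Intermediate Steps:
h(j) = 2 + j
v = 10 (v = -2 - 3*(-4) = -2 + 12 = 10)
O(M, y) = -28 (O(M, y) = ((2 + (y*0 + 4)) + 1)*(-4) = ((2 + (0 + 4)) + 1)*(-4) = ((2 + 4) + 1)*(-4) = (6 + 1)*(-4) = 7*(-4) = -28)
-144*(99 + O(v, 9)) = -144*(99 - 28) = -144*71 = -10224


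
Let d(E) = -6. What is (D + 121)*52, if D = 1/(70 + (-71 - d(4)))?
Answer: 31512/5 ≈ 6302.4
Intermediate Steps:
D = ⅕ (D = 1/(70 + (-71 - 1*(-6))) = 1/(70 + (-71 + 6)) = 1/(70 - 65) = 1/5 = ⅕ ≈ 0.20000)
(D + 121)*52 = (⅕ + 121)*52 = (606/5)*52 = 31512/5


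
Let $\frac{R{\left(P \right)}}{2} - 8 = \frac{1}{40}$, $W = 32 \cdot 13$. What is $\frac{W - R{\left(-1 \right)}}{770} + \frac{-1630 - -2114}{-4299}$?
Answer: $\frac{26934101}{66204600} \approx 0.40683$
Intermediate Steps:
$W = 416$
$R{\left(P \right)} = \frac{321}{20}$ ($R{\left(P \right)} = 16 + \frac{2}{40} = 16 + 2 \cdot \frac{1}{40} = 16 + \frac{1}{20} = \frac{321}{20}$)
$\frac{W - R{\left(-1 \right)}}{770} + \frac{-1630 - -2114}{-4299} = \frac{416 - \frac{321}{20}}{770} + \frac{-1630 - -2114}{-4299} = \left(416 - \frac{321}{20}\right) \frac{1}{770} + \left(-1630 + 2114\right) \left(- \frac{1}{4299}\right) = \frac{7999}{20} \cdot \frac{1}{770} + 484 \left(- \frac{1}{4299}\right) = \frac{7999}{15400} - \frac{484}{4299} = \frac{26934101}{66204600}$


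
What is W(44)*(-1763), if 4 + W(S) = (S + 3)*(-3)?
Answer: 255635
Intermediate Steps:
W(S) = -13 - 3*S (W(S) = -4 + (S + 3)*(-3) = -4 + (3 + S)*(-3) = -4 + (-9 - 3*S) = -13 - 3*S)
W(44)*(-1763) = (-13 - 3*44)*(-1763) = (-13 - 132)*(-1763) = -145*(-1763) = 255635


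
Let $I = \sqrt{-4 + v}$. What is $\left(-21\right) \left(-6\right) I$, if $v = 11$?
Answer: $126 \sqrt{7} \approx 333.36$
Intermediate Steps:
$I = \sqrt{7}$ ($I = \sqrt{-4 + 11} = \sqrt{7} \approx 2.6458$)
$\left(-21\right) \left(-6\right) I = \left(-21\right) \left(-6\right) \sqrt{7} = 126 \sqrt{7}$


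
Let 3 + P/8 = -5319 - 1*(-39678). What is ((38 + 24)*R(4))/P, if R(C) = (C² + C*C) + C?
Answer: 93/11452 ≈ 0.0081208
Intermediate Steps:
R(C) = C + 2*C² (R(C) = (C² + C²) + C = 2*C² + C = C + 2*C²)
P = 274848 (P = -24 + 8*(-5319 - 1*(-39678)) = -24 + 8*(-5319 + 39678) = -24 + 8*34359 = -24 + 274872 = 274848)
((38 + 24)*R(4))/P = ((38 + 24)*(4*(1 + 2*4)))/274848 = (62*(4*(1 + 8)))*(1/274848) = (62*(4*9))*(1/274848) = (62*36)*(1/274848) = 2232*(1/274848) = 93/11452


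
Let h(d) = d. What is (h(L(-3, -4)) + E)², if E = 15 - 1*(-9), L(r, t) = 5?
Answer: 841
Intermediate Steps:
E = 24 (E = 15 + 9 = 24)
(h(L(-3, -4)) + E)² = (5 + 24)² = 29² = 841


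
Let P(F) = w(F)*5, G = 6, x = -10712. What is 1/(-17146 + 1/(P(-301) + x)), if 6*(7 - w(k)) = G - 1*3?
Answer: -21359/366221416 ≈ -5.8323e-5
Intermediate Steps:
w(k) = 13/2 (w(k) = 7 - (6 - 1*3)/6 = 7 - (6 - 3)/6 = 7 - ⅙*3 = 7 - ½ = 13/2)
P(F) = 65/2 (P(F) = (13/2)*5 = 65/2)
1/(-17146 + 1/(P(-301) + x)) = 1/(-17146 + 1/(65/2 - 10712)) = 1/(-17146 + 1/(-21359/2)) = 1/(-17146 - 2/21359) = 1/(-366221416/21359) = -21359/366221416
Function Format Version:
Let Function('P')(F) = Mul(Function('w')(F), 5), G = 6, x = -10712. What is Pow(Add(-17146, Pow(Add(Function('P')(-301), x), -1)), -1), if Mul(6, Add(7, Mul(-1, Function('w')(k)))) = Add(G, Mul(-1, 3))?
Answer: Rational(-21359, 366221416) ≈ -5.8323e-5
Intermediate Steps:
Function('w')(k) = Rational(13, 2) (Function('w')(k) = Add(7, Mul(Rational(-1, 6), Add(6, Mul(-1, 3)))) = Add(7, Mul(Rational(-1, 6), Add(6, -3))) = Add(7, Mul(Rational(-1, 6), 3)) = Add(7, Rational(-1, 2)) = Rational(13, 2))
Function('P')(F) = Rational(65, 2) (Function('P')(F) = Mul(Rational(13, 2), 5) = Rational(65, 2))
Pow(Add(-17146, Pow(Add(Function('P')(-301), x), -1)), -1) = Pow(Add(-17146, Pow(Add(Rational(65, 2), -10712), -1)), -1) = Pow(Add(-17146, Pow(Rational(-21359, 2), -1)), -1) = Pow(Add(-17146, Rational(-2, 21359)), -1) = Pow(Rational(-366221416, 21359), -1) = Rational(-21359, 366221416)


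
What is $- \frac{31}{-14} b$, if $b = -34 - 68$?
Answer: $- \frac{1581}{7} \approx -225.86$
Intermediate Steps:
$b = -102$
$- \frac{31}{-14} b = - \frac{31}{-14} \left(-102\right) = \left(-31\right) \left(- \frac{1}{14}\right) \left(-102\right) = \frac{31}{14} \left(-102\right) = - \frac{1581}{7}$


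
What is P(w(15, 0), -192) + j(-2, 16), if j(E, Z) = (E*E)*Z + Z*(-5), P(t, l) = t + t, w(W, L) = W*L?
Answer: -16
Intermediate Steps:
w(W, L) = L*W
P(t, l) = 2*t
j(E, Z) = -5*Z + Z*E² (j(E, Z) = E²*Z - 5*Z = Z*E² - 5*Z = -5*Z + Z*E²)
P(w(15, 0), -192) + j(-2, 16) = 2*(0*15) + 16*(-5 + (-2)²) = 2*0 + 16*(-5 + 4) = 0 + 16*(-1) = 0 - 16 = -16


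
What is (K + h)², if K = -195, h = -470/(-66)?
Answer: 38440000/1089 ≈ 35298.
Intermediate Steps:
h = 235/33 (h = -470*(-1/66) = 235/33 ≈ 7.1212)
(K + h)² = (-195 + 235/33)² = (-6200/33)² = 38440000/1089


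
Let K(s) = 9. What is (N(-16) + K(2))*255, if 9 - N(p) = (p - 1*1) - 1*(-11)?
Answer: 6120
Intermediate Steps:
N(p) = -1 - p (N(p) = 9 - ((p - 1*1) - 1*(-11)) = 9 - ((p - 1) + 11) = 9 - ((-1 + p) + 11) = 9 - (10 + p) = 9 + (-10 - p) = -1 - p)
(N(-16) + K(2))*255 = ((-1 - 1*(-16)) + 9)*255 = ((-1 + 16) + 9)*255 = (15 + 9)*255 = 24*255 = 6120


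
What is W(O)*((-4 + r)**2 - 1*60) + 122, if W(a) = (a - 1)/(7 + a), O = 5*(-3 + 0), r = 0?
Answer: 34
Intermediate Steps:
O = -15 (O = 5*(-3) = -15)
W(a) = (-1 + a)/(7 + a)
W(O)*((-4 + r)**2 - 1*60) + 122 = ((-1 - 15)/(7 - 15))*((-4 + 0)**2 - 1*60) + 122 = (-16/(-8))*((-4)**2 - 60) + 122 = (-1/8*(-16))*(16 - 60) + 122 = 2*(-44) + 122 = -88 + 122 = 34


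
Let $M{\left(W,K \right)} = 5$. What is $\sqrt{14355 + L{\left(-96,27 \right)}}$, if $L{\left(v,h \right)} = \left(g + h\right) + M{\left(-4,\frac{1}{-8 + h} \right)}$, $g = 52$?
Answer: $\sqrt{14439} \approx 120.16$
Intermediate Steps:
$L{\left(v,h \right)} = 57 + h$ ($L{\left(v,h \right)} = \left(52 + h\right) + 5 = 57 + h$)
$\sqrt{14355 + L{\left(-96,27 \right)}} = \sqrt{14355 + \left(57 + 27\right)} = \sqrt{14355 + 84} = \sqrt{14439}$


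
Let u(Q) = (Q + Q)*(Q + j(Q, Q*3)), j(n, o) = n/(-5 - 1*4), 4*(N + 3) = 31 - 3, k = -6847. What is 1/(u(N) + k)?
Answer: -9/61367 ≈ -0.00014666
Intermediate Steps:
N = 4 (N = -3 + (31 - 3)/4 = -3 + (1/4)*28 = -3 + 7 = 4)
j(n, o) = -n/9 (j(n, o) = n/(-5 - 4) = n/(-9) = n*(-1/9) = -n/9)
u(Q) = 16*Q**2/9 (u(Q) = (Q + Q)*(Q - Q/9) = (2*Q)*(8*Q/9) = 16*Q**2/9)
1/(u(N) + k) = 1/((16/9)*4**2 - 6847) = 1/((16/9)*16 - 6847) = 1/(256/9 - 6847) = 1/(-61367/9) = -9/61367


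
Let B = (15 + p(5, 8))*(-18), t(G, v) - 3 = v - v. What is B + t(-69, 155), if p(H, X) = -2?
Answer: -231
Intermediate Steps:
t(G, v) = 3 (t(G, v) = 3 + (v - v) = 3 + 0 = 3)
B = -234 (B = (15 - 2)*(-18) = 13*(-18) = -234)
B + t(-69, 155) = -234 + 3 = -231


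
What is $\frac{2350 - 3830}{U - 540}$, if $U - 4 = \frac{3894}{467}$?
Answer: $\frac{345580}{123209} \approx 2.8048$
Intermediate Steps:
$U = \frac{5762}{467}$ ($U = 4 + \frac{3894}{467} = \frac{5762}{467} \approx 12.338$)
$\frac{2350 - 3830}{U - 540} = \frac{2350 - 3830}{\frac{5762}{467} - 540} = - \frac{1480}{- \frac{246418}{467}} = \left(-1480\right) \left(- \frac{467}{246418}\right) = \frac{345580}{123209}$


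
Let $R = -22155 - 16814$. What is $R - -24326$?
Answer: $-14643$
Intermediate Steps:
$R = -38969$ ($R = -22155 - 16814 = -38969$)
$R - -24326 = -38969 - -24326 = -38969 + 24326 = -14643$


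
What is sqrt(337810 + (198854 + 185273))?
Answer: sqrt(721937) ≈ 849.67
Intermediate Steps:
sqrt(337810 + (198854 + 185273)) = sqrt(337810 + 384127) = sqrt(721937)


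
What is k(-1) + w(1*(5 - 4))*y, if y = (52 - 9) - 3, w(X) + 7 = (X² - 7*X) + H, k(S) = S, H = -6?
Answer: -761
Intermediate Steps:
w(X) = -13 + X² - 7*X (w(X) = -7 + ((X² - 7*X) - 6) = -7 + (-6 + X² - 7*X) = -13 + X² - 7*X)
y = 40 (y = 43 - 3 = 40)
k(-1) + w(1*(5 - 4))*y = -1 + (-13 + (1*(5 - 4))² - 7*(5 - 4))*40 = -1 + (-13 + (1*1)² - 7)*40 = -1 + (-13 + 1² - 7*1)*40 = -1 + (-13 + 1 - 7)*40 = -1 - 19*40 = -1 - 760 = -761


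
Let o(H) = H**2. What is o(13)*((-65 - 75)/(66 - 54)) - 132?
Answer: -6311/3 ≈ -2103.7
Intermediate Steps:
o(13)*((-65 - 75)/(66 - 54)) - 132 = 13**2*((-65 - 75)/(66 - 54)) - 132 = 169*(-140/12) - 132 = 169*(-140*1/12) - 132 = 169*(-35/3) - 132 = -5915/3 - 132 = -6311/3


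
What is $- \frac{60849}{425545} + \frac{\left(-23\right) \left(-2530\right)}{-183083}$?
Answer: $- \frac{35902881017}{77910055235} \approx -0.46082$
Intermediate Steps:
$- \frac{60849}{425545} + \frac{\left(-23\right) \left(-2530\right)}{-183083} = \left(-60849\right) \frac{1}{425545} + 58190 \left(- \frac{1}{183083}\right) = - \frac{60849}{425545} - \frac{58190}{183083} = - \frac{35902881017}{77910055235}$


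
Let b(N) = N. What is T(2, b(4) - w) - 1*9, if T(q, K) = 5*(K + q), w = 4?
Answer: 1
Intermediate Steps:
T(q, K) = 5*K + 5*q
T(2, b(4) - w) - 1*9 = (5*(4 - 1*4) + 5*2) - 1*9 = (5*(4 - 4) + 10) - 9 = (5*0 + 10) - 9 = (0 + 10) - 9 = 10 - 9 = 1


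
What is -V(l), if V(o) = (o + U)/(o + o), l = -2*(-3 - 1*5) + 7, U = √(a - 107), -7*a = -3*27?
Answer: -½ - I*√1169/161 ≈ -0.5 - 0.21236*I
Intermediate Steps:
a = 81/7 (a = -(-3)*27/7 = -⅐*(-81) = 81/7 ≈ 11.571)
U = 2*I*√1169/7 (U = √(81/7 - 107) = √(-668/7) = 2*I*√1169/7 ≈ 9.7688*I)
l = 23 (l = -2*(-3 - 5) + 7 = -2*(-8) + 7 = 16 + 7 = 23)
V(o) = (o + 2*I*√1169/7)/(2*o) (V(o) = (o + 2*I*√1169/7)/(o + o) = (o + 2*I*√1169/7)/((2*o)) = (o + 2*I*√1169/7)*(1/(2*o)) = (o + 2*I*√1169/7)/(2*o))
-V(l) = -((½)*23 + I*√1169/7)/23 = -(23/2 + I*√1169/7)/23 = -(½ + I*√1169/161) = -½ - I*√1169/161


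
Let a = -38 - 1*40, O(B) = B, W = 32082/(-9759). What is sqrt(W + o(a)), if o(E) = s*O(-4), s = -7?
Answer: sqrt(261508670)/3253 ≈ 4.9712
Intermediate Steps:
W = -10694/3253 (W = 32082*(-1/9759) = -10694/3253 ≈ -3.2874)
a = -78 (a = -38 - 40 = -78)
o(E) = 28 (o(E) = -7*(-4) = 28)
sqrt(W + o(a)) = sqrt(-10694/3253 + 28) = sqrt(80390/3253) = sqrt(261508670)/3253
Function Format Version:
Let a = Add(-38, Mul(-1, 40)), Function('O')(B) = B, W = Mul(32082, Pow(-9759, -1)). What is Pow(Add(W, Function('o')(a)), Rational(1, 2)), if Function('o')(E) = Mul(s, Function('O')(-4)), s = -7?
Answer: Mul(Rational(1, 3253), Pow(261508670, Rational(1, 2))) ≈ 4.9712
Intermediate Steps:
W = Rational(-10694, 3253) (W = Mul(32082, Rational(-1, 9759)) = Rational(-10694, 3253) ≈ -3.2874)
a = -78 (a = Add(-38, -40) = -78)
Function('o')(E) = 28 (Function('o')(E) = Mul(-7, -4) = 28)
Pow(Add(W, Function('o')(a)), Rational(1, 2)) = Pow(Add(Rational(-10694, 3253), 28), Rational(1, 2)) = Pow(Rational(80390, 3253), Rational(1, 2)) = Mul(Rational(1, 3253), Pow(261508670, Rational(1, 2)))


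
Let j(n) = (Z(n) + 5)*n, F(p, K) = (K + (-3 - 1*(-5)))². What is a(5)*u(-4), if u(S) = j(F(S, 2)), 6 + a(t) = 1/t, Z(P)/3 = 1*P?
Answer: -24592/5 ≈ -4918.4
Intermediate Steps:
F(p, K) = (2 + K)² (F(p, K) = (K + (-3 + 5))² = (K + 2)² = (2 + K)²)
Z(P) = 3*P (Z(P) = 3*(1*P) = 3*P)
a(t) = -6 + 1/t
j(n) = n*(5 + 3*n) (j(n) = (3*n + 5)*n = (5 + 3*n)*n = n*(5 + 3*n))
u(S) = 848 (u(S) = (2 + 2)²*(5 + 3*(2 + 2)²) = 4²*(5 + 3*4²) = 16*(5 + 3*16) = 16*(5 + 48) = 16*53 = 848)
a(5)*u(-4) = (-6 + 1/5)*848 = (-6 + ⅕)*848 = -29/5*848 = -24592/5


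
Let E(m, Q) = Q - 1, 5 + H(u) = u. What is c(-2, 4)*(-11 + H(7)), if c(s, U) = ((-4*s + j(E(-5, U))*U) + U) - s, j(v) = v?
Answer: -234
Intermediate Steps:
H(u) = -5 + u
E(m, Q) = -1 + Q
c(s, U) = U - 5*s + U*(-1 + U) (c(s, U) = ((-4*s + (-1 + U)*U) + U) - s = ((-4*s + U*(-1 + U)) + U) - s = (U - 4*s + U*(-1 + U)) - s = U - 5*s + U*(-1 + U))
c(-2, 4)*(-11 + H(7)) = (4² - 5*(-2))*(-11 + (-5 + 7)) = (16 + 10)*(-11 + 2) = 26*(-9) = -234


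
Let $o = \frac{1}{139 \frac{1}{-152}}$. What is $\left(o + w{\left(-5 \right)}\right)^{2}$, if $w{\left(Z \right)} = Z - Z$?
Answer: $\frac{23104}{19321} \approx 1.1958$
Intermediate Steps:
$w{\left(Z \right)} = 0$
$o = - \frac{152}{139}$ ($o = \frac{1}{139 \left(- \frac{1}{152}\right)} = \frac{1}{- \frac{139}{152}} = - \frac{152}{139} \approx -1.0935$)
$\left(o + w{\left(-5 \right)}\right)^{2} = \left(- \frac{152}{139} + 0\right)^{2} = \left(- \frac{152}{139}\right)^{2} = \frac{23104}{19321}$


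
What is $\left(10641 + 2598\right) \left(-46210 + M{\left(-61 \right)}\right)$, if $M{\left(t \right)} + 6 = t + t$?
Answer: $-613468782$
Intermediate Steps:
$M{\left(t \right)} = -6 + 2 t$ ($M{\left(t \right)} = -6 + \left(t + t\right) = -6 + 2 t$)
$\left(10641 + 2598\right) \left(-46210 + M{\left(-61 \right)}\right) = \left(10641 + 2598\right) \left(-46210 + \left(-6 + 2 \left(-61\right)\right)\right) = 13239 \left(-46210 - 128\right) = 13239 \left(-46338\right) = -613468782$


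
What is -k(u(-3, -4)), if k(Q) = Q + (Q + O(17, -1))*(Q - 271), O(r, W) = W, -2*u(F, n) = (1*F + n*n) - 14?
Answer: -543/4 ≈ -135.75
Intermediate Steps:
u(F, n) = 7 - F/2 - n²/2 (u(F, n) = -((1*F + n*n) - 14)/2 = -((F + n²) - 14)/2 = -(-14 + F + n²)/2 = 7 - F/2 - n²/2)
k(Q) = Q + (-1 + Q)*(-271 + Q) (k(Q) = Q + (Q - 1)*(Q - 271) = Q + (-1 + Q)*(-271 + Q))
-k(u(-3, -4)) = -(271 + (7 - ½*(-3) - ½*(-4)²)² - 271*(7 - ½*(-3) - ½*(-4)²)) = -(271 + (7 + 3/2 - ½*16)² - 271*(7 + 3/2 - ½*16)) = -(271 + (7 + 3/2 - 8)² - 271*(7 + 3/2 - 8)) = -(271 + (½)² - 271*½) = -(271 + ¼ - 271/2) = -1*543/4 = -543/4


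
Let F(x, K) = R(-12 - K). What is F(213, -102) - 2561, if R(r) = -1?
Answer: -2562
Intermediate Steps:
F(x, K) = -1
F(213, -102) - 2561 = -1 - 2561 = -2562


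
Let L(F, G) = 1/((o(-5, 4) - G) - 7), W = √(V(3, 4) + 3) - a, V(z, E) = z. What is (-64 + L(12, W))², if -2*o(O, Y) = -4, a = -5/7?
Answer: 3516592451/852818 - 2054668*√6/426409 ≈ 4111.7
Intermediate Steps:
a = -5/7 (a = -5*⅐ = -5/7 ≈ -0.71429)
o(O, Y) = 2 (o(O, Y) = -½*(-4) = 2)
W = 5/7 + √6 (W = √(3 + 3) - 1*(-5/7) = √6 + 5/7 = 5/7 + √6 ≈ 3.1638)
L(F, G) = 1/(-5 - G) (L(F, G) = 1/((2 - G) - 7) = 1/(-5 - G))
(-64 + L(12, W))² = (-64 - 1/(5 + (5/7 + √6)))² = (-64 - 1/(40/7 + √6))²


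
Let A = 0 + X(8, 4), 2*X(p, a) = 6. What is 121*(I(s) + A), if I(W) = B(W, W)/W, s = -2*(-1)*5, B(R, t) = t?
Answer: 484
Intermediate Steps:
X(p, a) = 3 (X(p, a) = (½)*6 = 3)
A = 3 (A = 0 + 3 = 3)
s = 10 (s = 2*5 = 10)
I(W) = 1 (I(W) = W/W = 1)
121*(I(s) + A) = 121*(1 + 3) = 121*4 = 484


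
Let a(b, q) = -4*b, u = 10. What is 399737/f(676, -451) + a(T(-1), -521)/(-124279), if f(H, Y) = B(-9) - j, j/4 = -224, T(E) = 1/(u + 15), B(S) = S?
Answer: 1241972869123/2755886825 ≈ 450.66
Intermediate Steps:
T(E) = 1/25 (T(E) = 1/(10 + 15) = 1/25)
j = -896 (j = 4*(-224) = -896)
f(H, Y) = 887 (f(H, Y) = -9 - 1*(-896) = -9 + 896 = 887)
399737/f(676, -451) + a(T(-1), -521)/(-124279) = 399737/887 - 4*1/25/(-124279) = 399737*(1/887) - 4/25*(-1/124279) = 399737/887 + 4/3106975 = 1241972869123/2755886825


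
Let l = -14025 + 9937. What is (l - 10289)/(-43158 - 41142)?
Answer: 14377/84300 ≈ 0.17055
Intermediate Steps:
l = -4088
(l - 10289)/(-43158 - 41142) = (-4088 - 10289)/(-43158 - 41142) = -14377/(-84300) = -14377*(-1/84300) = 14377/84300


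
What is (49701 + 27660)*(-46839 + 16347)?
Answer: -2358891612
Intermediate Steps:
(49701 + 27660)*(-46839 + 16347) = 77361*(-30492) = -2358891612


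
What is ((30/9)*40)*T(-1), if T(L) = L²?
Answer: 400/3 ≈ 133.33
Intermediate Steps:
((30/9)*40)*T(-1) = ((30/9)*40)*(-1)² = ((30*(⅑))*40)*1 = ((10/3)*40)*1 = (400/3)*1 = 400/3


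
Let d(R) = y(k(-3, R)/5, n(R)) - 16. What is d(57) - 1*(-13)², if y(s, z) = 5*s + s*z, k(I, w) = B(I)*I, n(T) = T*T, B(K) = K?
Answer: 28361/5 ≈ 5672.2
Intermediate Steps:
n(T) = T²
k(I, w) = I² (k(I, w) = I*I = I²)
d(R) = -7 + 9*R²/5 (d(R) = ((-3)²/5)*(5 + R²) - 16 = (9*(⅕))*(5 + R²) - 16 = 9*(5 + R²)/5 - 16 = (9 + 9*R²/5) - 16 = -7 + 9*R²/5)
d(57) - 1*(-13)² = (-7 + (9/5)*57²) - 1*(-13)² = (-7 + (9/5)*3249) - 1*169 = (-7 + 29241/5) - 169 = 29206/5 - 169 = 28361/5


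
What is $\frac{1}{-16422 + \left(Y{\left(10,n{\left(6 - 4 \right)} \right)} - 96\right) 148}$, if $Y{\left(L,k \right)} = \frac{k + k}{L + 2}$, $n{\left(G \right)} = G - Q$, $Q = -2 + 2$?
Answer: $- \frac{3}{91742} \approx -3.27 \cdot 10^{-5}$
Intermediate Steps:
$Q = 0$
$n{\left(G \right)} = G$ ($n{\left(G \right)} = G - 0 = G + 0 = G$)
$Y{\left(L,k \right)} = \frac{2 k}{2 + L}$
$\frac{1}{-16422 + \left(Y{\left(10,n{\left(6 - 4 \right)} \right)} - 96\right) 148} = \frac{1}{-16422 + \left(\frac{2 \left(6 - 4\right)}{2 + 10} - 96\right) 148} = \frac{1}{-16422 + \left(2 \cdot 2 \cdot \frac{1}{12} - 96\right) 148} = \frac{1}{-16422 + \left(\frac{1}{3} - 96\right) 148} = \frac{1}{-16422 - \frac{42476}{3}} = \frac{1}{- \frac{91742}{3}} = - \frac{3}{91742}$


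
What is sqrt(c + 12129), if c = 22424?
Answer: sqrt(34553) ≈ 185.88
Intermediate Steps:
sqrt(c + 12129) = sqrt(22424 + 12129) = sqrt(34553)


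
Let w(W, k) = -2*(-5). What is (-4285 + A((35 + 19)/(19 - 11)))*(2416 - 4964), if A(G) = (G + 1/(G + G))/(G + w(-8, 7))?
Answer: 294762832/27 ≈ 1.0917e+7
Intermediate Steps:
w(W, k) = 10
A(G) = (G + 1/(2*G))/(10 + G) (A(G) = (G + 1/(G + G))/(G + 10) = (G + 1/(2*G))/(10 + G))
(-4285 + A((35 + 19)/(19 - 11)))*(2416 - 4964) = (-4285 + (½ + ((35 + 19)/(19 - 11))²)/((((35 + 19)/(19 - 11)))*(10 + (35 + 19)/(19 - 11))))*(2416 - 4964) = (-4285 + (½ + (54/8)²)/(((54/8))*(10 + 54/8)))*(-2548) = (-4285 + (½ + (54*(⅛))²)/(((54*(⅛)))*(10 + 54*(⅛))))*(-2548) = (-4285 + (½ + (27/4)²)/((27/4)*(10 + 27/4)))*(-2548) = (-4285 + 4*(½ + 729/16)/(27*(67/4)))*(-2548) = (-4285 + (4/27)*(4/67)*(737/16))*(-2548) = (-4285 + 11/27)*(-2548) = -115684/27*(-2548) = 294762832/27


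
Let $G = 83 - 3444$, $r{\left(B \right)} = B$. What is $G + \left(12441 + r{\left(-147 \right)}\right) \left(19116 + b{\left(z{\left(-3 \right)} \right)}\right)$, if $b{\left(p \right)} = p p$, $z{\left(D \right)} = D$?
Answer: $235119389$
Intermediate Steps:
$b{\left(p \right)} = p^{2}$
$G = -3361$ ($G = 83 - 3444 = -3361$)
$G + \left(12441 + r{\left(-147 \right)}\right) \left(19116 + b{\left(z{\left(-3 \right)} \right)}\right) = -3361 + \left(12441 - 147\right) \left(19116 + \left(-3\right)^{2}\right) = -3361 + 12294 \left(19116 + 9\right) = -3361 + 12294 \cdot 19125 = -3361 + 235122750 = 235119389$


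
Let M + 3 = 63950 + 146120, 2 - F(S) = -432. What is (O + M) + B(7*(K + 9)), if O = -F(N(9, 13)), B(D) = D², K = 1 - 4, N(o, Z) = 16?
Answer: 211397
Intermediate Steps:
K = -3
F(S) = 434 (F(S) = 2 - 1*(-432) = 2 + 432 = 434)
O = -434 (O = -1*434 = -434)
M = 210067 (M = -3 + (63950 + 146120) = -3 + 210070 = 210067)
(O + M) + B(7*(K + 9)) = (-434 + 210067) + (7*(-3 + 9))² = 209633 + (7*6)² = 209633 + 42² = 209633 + 1764 = 211397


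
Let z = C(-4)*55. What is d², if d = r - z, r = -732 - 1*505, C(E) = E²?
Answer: 4481689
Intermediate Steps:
z = 880 (z = (-4)²*55 = 16*55 = 880)
r = -1237 (r = -732 - 505 = -1237)
d = -2117 (d = -1237 - 1*880 = -1237 - 880 = -2117)
d² = (-2117)² = 4481689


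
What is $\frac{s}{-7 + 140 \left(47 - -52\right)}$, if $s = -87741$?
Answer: $- \frac{87741}{13853} \approx -6.3337$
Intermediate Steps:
$\frac{s}{-7 + 140 \left(47 - -52\right)} = - \frac{87741}{-7 + 140 \left(47 - -52\right)} = - \frac{87741}{-7 + 140 \left(47 + 52\right)} = - \frac{87741}{-7 + 140 \cdot 99} = - \frac{87741}{-7 + 13860} = - \frac{87741}{13853}$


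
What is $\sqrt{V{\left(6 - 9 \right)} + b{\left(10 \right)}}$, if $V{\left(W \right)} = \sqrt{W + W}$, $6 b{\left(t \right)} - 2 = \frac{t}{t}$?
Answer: $\frac{\sqrt{2 + 4 i \sqrt{6}}}{2} \approx 1.2247 + 1.0 i$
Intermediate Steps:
$b{\left(t \right)} = \frac{1}{2}$ ($b{\left(t \right)} = \frac{1}{3} + \frac{t \frac{1}{t}}{6} = \frac{1}{3} + \frac{1}{6} \cdot 1 = \frac{1}{3} + \frac{1}{6} = \frac{1}{2}$)
$V{\left(W \right)} = \sqrt{2} \sqrt{W}$ ($V{\left(W \right)} = \sqrt{2 W} = \sqrt{2} \sqrt{W}$)
$\sqrt{V{\left(6 - 9 \right)} + b{\left(10 \right)}} = \sqrt{\sqrt{2} \sqrt{6 - 9} + \frac{1}{2}} = \sqrt{\sqrt{2} \sqrt{-3} + \frac{1}{2}} = \sqrt{\sqrt{2} i \sqrt{3} + \frac{1}{2}} = \sqrt{i \sqrt{6} + \frac{1}{2}} = \sqrt{\frac{1}{2} + i \sqrt{6}}$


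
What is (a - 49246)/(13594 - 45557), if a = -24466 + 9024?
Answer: 64688/31963 ≈ 2.0238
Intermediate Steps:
a = -15442
(a - 49246)/(13594 - 45557) = (-15442 - 49246)/(13594 - 45557) = -64688/(-31963) = -64688*(-1/31963) = 64688/31963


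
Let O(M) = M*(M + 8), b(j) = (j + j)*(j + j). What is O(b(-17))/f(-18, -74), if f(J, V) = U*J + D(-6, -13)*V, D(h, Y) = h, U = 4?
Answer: 112132/31 ≈ 3617.2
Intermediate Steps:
f(J, V) = -6*V + 4*J (f(J, V) = 4*J - 6*V = -6*V + 4*J)
b(j) = 4*j² (b(j) = (2*j)*(2*j) = 4*j²)
O(M) = M*(8 + M)
O(b(-17))/f(-18, -74) = ((4*(-17)²)*(8 + 4*(-17)²))/(-6*(-74) + 4*(-18)) = ((4*289)*(8 + 4*289))/(444 - 72) = (1156*(8 + 1156))/372 = (1156*1164)*(1/372) = 1345584*(1/372) = 112132/31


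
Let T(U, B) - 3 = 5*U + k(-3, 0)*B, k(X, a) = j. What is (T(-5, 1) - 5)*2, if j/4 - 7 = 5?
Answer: 42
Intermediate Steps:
j = 48 (j = 28 + 4*5 = 28 + 20 = 48)
k(X, a) = 48
T(U, B) = 3 + 5*U + 48*B (T(U, B) = 3 + (5*U + 48*B) = 3 + 5*U + 48*B)
(T(-5, 1) - 5)*2 = ((3 + 5*(-5) + 48*1) - 5)*2 = ((3 - 25 + 48) - 5)*2 = (26 - 5)*2 = 21*2 = 42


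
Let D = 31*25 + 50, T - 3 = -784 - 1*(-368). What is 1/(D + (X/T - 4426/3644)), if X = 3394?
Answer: 752486/613703113 ≈ 0.0012261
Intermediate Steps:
T = -413 (T = 3 + (-784 - 1*(-368)) = 3 + (-784 + 368) = 3 - 416 = -413)
D = 825 (D = 775 + 50 = 825)
1/(D + (X/T - 4426/3644)) = 1/(825 + (3394/(-413) - 4426/3644)) = 1/(825 + (3394*(-1/413) - 4426*1/3644)) = 1/(825 + (-3394/413 - 2213/1822)) = 1/(825 - 7097837/752486) = 1/(613703113/752486) = 752486/613703113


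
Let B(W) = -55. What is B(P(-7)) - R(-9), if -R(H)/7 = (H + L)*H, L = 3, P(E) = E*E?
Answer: 323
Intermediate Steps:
P(E) = E**2
R(H) = -7*H*(3 + H) (R(H) = -7*(H + 3)*H = -7*(3 + H)*H = -7*H*(3 + H))
B(P(-7)) - R(-9) = -55 - (-7)*(-9)*(3 - 9) = -55 - (-7)*(-9)*(-6) = -55 - 1*(-378) = -55 + 378 = 323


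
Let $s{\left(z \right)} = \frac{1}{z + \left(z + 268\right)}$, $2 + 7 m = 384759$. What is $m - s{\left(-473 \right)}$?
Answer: $\frac{260865253}{4746} \approx 54965.0$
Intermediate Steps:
$m = \frac{384757}{7}$ ($m = - \frac{2}{7} + \frac{1}{7} \cdot 384759 = - \frac{2}{7} + \frac{384759}{7} = \frac{384757}{7} \approx 54965.0$)
$s{\left(z \right)} = \frac{1}{268 + 2 z}$ ($s{\left(z \right)} = \frac{1}{z + \left(268 + z\right)} = \frac{1}{268 + 2 z}$)
$m - s{\left(-473 \right)} = \frac{384757}{7} - \frac{1}{2 \left(134 - 473\right)} = \frac{384757}{7} - \frac{1}{2 \left(-339\right)} = \frac{384757}{7} - \frac{1}{2} \left(- \frac{1}{339}\right) = \frac{384757}{7} - - \frac{1}{678} = \frac{384757}{7} + \frac{1}{678} = \frac{260865253}{4746}$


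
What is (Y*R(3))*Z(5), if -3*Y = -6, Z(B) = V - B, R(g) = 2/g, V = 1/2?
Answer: -6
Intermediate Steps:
V = 1/2 ≈ 0.50000
Z(B) = 1/2 - B
Y = 2 (Y = -1/3*(-6) = 2)
(Y*R(3))*Z(5) = (2*(2/3))*(1/2 - 1*5) = (2*(2*(1/3)))*(1/2 - 5) = (2*(2/3))*(-9/2) = (4/3)*(-9/2) = -6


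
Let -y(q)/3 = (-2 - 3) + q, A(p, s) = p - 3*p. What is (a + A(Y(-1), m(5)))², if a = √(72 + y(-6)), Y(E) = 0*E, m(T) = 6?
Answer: 105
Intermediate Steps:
Y(E) = 0
A(p, s) = -2*p
y(q) = 15 - 3*q (y(q) = -3*((-2 - 3) + q) = -3*(-5 + q) = 15 - 3*q)
a = √105 (a = √(72 + (15 - 3*(-6))) = √(72 + (15 + 18)) = √(72 + 33) = √105 ≈ 10.247)
(a + A(Y(-1), m(5)))² = (√105 - 2*0)² = (√105 + 0)² = (√105)² = 105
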